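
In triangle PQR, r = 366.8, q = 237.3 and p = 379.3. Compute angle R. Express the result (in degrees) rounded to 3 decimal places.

68.616

By the law of cosines, cos R = (p² + q² − r²) / (2·p·q) ≈ 0.36462, so ∠R ≈ 68.62°.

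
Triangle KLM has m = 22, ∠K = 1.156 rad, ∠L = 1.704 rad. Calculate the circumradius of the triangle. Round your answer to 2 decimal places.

The third angle is ∠M = π − ∠K − ∠L = 0.282 rad.
Law of sines: k = m·sin K/sin M ≈ 72.456.
Law of sines: l = m·sin L/sin M ≈ 78.468.
Circumradius = m/(2 sin M) ≈ 39.585.

39.58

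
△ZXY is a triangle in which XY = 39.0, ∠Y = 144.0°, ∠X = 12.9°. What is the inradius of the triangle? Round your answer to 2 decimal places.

4.25

The third angle is ∠Z = 180° − ∠X − ∠Y = 23.10°.
Law of sines: YZ = XY·sin X/sin Z ≈ 22.192.
Law of sines: ZX = XY·sin Y/sin Z ≈ 58.428.
Area = ½·XY·YZ·sin Y ≈ 254.36.
Semiperimeter s = (39+22.192+58.428)/2 = 59.81.
Inradius = area/s = 254.36/59.81 ≈ 4.2528.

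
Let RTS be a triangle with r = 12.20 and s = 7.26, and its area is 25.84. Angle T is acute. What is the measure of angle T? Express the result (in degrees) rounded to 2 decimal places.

From area = ½·s·r·sin T, we get sin T = 2·area/(s·r) ≈ 0.58348.
Taking the acute solution, ∠T ≈ 35.70°.

∠T ≈ 35.70°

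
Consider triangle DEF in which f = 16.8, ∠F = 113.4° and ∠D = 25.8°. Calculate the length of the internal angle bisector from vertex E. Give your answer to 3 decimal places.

10.131

The third angle is ∠E = 180° − ∠F − ∠D = 40.80°.
Law of sines: d = f·sin D/sin F ≈ 7.9671.
Law of sines: e = f·sin E/sin F ≈ 11.961.
The bisector from E has length 2·f·d·cos(∠E/2)/(f+d) ≈ 10.131.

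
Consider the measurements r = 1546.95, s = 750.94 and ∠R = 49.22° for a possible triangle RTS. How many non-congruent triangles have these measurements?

s·sin R = 750.94·sin(49.22°) ≈ 568.6.
Since r ≥ s, exactly one triangle exists.

1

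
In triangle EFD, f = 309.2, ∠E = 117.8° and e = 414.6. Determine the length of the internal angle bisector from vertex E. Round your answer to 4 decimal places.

Law of sines: sin F = f·sin E/e ≈ 0.65970.
Since e ≥ f, only the acute value applies: ∠F ≈ 41.28°.
Then ∠D = 180° − ∠E − ∠F ≈ 20.92°.
Law of sines gives d = e·sin D/sin E ≈ 167.38.
The bisector from E has length 2·f·d·cos(∠E/2)/(f+d) ≈ 112.18.

112.1837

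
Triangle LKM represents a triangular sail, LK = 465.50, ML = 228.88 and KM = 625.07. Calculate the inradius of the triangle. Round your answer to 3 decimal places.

Semiperimeter s = (625.07 + 228.88 + 465.5)/2 = 659.73.
Heron's formula: area = √(659.73·34.655·430.85·194.23) ≈ 43740.
Inradius = area/s = 43740/659.73 ≈ 66.3.

66.300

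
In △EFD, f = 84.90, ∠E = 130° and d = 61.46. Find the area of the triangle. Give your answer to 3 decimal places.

area ≈ 1998.592

Area = ½·f·d·sin E ≈ 1998.6.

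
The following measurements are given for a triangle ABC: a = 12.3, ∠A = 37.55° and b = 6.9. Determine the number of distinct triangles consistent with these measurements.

1

b·sin A = 6.9·sin(37.55°) ≈ 4.205.
Since a ≥ b, exactly one triangle exists.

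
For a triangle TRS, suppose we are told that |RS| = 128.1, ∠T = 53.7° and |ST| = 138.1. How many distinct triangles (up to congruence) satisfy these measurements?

|ST|·sin T = 138.1·sin(53.7°) ≈ 111.3.
Since |ST| sin T < |RS| < |ST| (111.3 < 128.1 < 138.1), two triangles exist.

2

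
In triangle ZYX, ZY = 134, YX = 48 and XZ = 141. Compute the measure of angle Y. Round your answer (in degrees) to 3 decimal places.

88.312

By the law of cosines, cos Y = (ZY² + YX² − XZ²) / (2·ZY·YX) ≈ 0.02946, so ∠Y ≈ 88.31°.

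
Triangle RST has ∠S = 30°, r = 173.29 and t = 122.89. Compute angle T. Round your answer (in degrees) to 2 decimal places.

By the law of cosines, s² = t² + r² − 2·t·r·cos S = 8246.3, so s ≈ 90.809.
Law of cosines again: cos T = (r² + s² − t²)/(2·r·s) ≈ 0.73632, so ∠T ≈ 42.58°.

42.58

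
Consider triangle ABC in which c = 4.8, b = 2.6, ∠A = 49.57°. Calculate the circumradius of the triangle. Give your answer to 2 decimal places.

By the law of cosines, a² = b² + c² − 2·b·c·cos A = 13.613, so a ≈ 3.6896.
Area = ½·b·c·sin A ≈ 4.7499.
Circumradius = a/(2 sin A) ≈ 2.4235.

2.42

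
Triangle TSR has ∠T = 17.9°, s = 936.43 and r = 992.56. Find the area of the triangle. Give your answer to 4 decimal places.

Area = ½·s·r·sin T ≈ 1.4284e+05.

area ≈ 142838.2960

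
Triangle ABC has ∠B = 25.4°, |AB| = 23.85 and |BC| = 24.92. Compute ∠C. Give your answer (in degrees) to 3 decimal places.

71.740

By the law of cosines, |CA|² = |AB|² + |BC|² − 2·|AB|·|BC|·cos B = 116.05, so |CA| ≈ 10.773.
Law of cosines again: cos C = (|BC|² + |CA|² − |AB|²)/(2·|BC|·|CA|) ≈ 0.31334, so ∠C ≈ 71.74°.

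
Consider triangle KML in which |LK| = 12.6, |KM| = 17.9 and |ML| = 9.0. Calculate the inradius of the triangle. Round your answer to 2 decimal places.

2.68

Semiperimeter s = (9 + 12.6 + 17.9)/2 = 19.75.
Heron's formula: area = √(19.75·10.75·7.15·1.85) ≈ 52.994.
Inradius = area/s = 52.994/19.75 ≈ 2.6832.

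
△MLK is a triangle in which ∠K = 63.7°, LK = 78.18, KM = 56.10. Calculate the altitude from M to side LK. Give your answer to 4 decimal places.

By the law of cosines, ML² = LK² + KM² − 2·LK·KM·cos K = 5372.8, so ML ≈ 73.299.
Area = ½·LK·KM·sin K ≈ 1965.9.
The altitude from M has length 2·area/LK ≈ 50.293.

50.2929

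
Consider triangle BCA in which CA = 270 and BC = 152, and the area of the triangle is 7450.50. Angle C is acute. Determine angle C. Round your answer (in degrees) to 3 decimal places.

21.290

From area = ½·BC·CA·sin C, we get sin C = 2·area/(BC·CA) ≈ 0.36308.
Taking the acute solution, ∠C ≈ 21.29°.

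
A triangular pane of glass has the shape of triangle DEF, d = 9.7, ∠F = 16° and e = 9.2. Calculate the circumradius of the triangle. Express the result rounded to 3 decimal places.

4.855

By the law of cosines, f² = d² + e² − 2·d·e·cos F = 7.164, so f ≈ 2.6766.
Area = ½·d·e·sin F ≈ 12.299.
Circumradius = f/(2 sin F) ≈ 4.8552.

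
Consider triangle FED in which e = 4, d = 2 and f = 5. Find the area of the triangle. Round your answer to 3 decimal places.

area ≈ 3.800

Semiperimeter s = (5 + 4 + 2)/2 = 5.5.
Heron's formula: area = √(5.5·0.5·1.5·3.5) ≈ 3.7997.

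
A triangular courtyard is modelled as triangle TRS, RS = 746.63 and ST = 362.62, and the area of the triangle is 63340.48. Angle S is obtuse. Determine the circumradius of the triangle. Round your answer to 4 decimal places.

From area = ½·RS·ST·sin S, we get sin S = 2·area/(RS·ST) ≈ 0.46790.
Taking the obtuse solution, ∠S ≈ 152.10°.
Law of cosines then gives TR ≈ 1080.5.
Circumradius = TR/(2 sin S) ≈ 1154.6.

1154.6361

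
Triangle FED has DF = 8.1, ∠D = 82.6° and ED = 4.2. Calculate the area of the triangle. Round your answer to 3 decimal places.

16.868

Area = ½·ED·DF·sin D ≈ 16.868.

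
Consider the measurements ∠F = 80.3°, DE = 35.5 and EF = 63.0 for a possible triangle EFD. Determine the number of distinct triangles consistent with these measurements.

EF·sin F = 63.0·sin(80.3°) ≈ 62.1.
Since DE = 35.5 < 62.1 = EF sin F, no triangle exists.

0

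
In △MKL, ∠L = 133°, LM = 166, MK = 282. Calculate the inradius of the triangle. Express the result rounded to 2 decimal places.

r ≈ 29.11

Law of sines: sin K = LM·sin L/MK ≈ 0.43051.
Since MK ≥ LM, only the acute value applies: ∠K ≈ 25.50°.
Then ∠M = 180° − ∠L − ∠K ≈ 21.50°.
Law of sines gives KL = MK·sin M/sin L ≈ 141.32.
Area = ½·MK·LM·sin M ≈ 8578.3.
Semiperimeter s = (141.32+166+282)/2 = 294.66.
Inradius = area/s = 8578.3/294.66 ≈ 29.113.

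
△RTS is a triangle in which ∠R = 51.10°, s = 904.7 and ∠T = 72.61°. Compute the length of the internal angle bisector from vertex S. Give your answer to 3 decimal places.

The third angle is ∠S = 180° − ∠R − ∠T = 56.29°.
Law of sines: r = s·sin R/sin S ≈ 846.39.
Law of sines: t = s·sin T/sin S ≈ 1037.9.
The bisector from S has length 2·r·t·cos(∠S/2)/(r+t) ≈ 822.15.

t_S ≈ 822.146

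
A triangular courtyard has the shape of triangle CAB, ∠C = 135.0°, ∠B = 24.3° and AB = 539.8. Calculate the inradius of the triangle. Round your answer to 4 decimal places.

The third angle is ∠A = 180° − ∠B − ∠C = 20.70°.
Law of sines: BC = AB·sin A/sin C ≈ 269.84.
Law of sines: CA = AB·sin B/sin C ≈ 314.15.
Area = ½·AB·BC·sin B ≈ 29971.
Semiperimeter s = (539.8+269.84+314.15)/2 = 561.89.
Inradius = area/s = 29971/561.89 ≈ 53.338.

53.3384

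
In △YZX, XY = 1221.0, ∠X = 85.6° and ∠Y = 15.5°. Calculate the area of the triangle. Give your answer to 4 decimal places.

The third angle is ∠Z = 180° − ∠X − ∠Y = 78.90°.
Law of sines: ZX = XY·sin Y/sin Z ≈ 332.52.
Law of sines: YZ = XY·sin X/sin Z ≈ 1240.6.
Area = ½·XY·ZX·sin X ≈ 2.024e+05.

202404.3028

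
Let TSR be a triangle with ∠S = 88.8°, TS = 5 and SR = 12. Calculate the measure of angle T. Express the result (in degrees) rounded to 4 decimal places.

68.4058

By the law of cosines, RT² = TS² + SR² − 2·TS·SR·cos S = 166.49, so RT ≈ 12.903.
Law of cosines again: cos T = (RT² + TS² − SR²)/(2·RT·TS) ≈ 0.36803, so ∠T ≈ 68.41°.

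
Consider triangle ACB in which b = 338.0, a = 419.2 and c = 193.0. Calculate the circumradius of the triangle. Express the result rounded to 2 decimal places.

By the law of cosines, cos A = (c² + b² − a²) / (2·c·b) ≈ -0.18576, so ∠A ≈ 100.71°.
Circumradius = a/(2 sin A) ≈ 213.31.

R ≈ 213.31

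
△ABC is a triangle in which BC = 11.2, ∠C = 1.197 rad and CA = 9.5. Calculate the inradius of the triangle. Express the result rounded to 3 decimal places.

3.053

By the law of cosines, AB² = BC² + CA² − 2·BC·CA·cos C = 137.99, so AB ≈ 11.747.
Area = ½·BC·CA·sin C ≈ 49.526.
Semiperimeter s = (11.2+9.5+11.747)/2 = 16.223.
Inradius = area/s = 49.526/16.223 ≈ 3.0528.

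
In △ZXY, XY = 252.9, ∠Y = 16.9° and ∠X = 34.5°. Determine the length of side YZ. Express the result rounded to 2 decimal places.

183.29

The third angle is ∠Z = 180° − ∠X − ∠Y = 128.60°.
Law of sines: YZ = XY·sin X/sin Z ≈ 183.29.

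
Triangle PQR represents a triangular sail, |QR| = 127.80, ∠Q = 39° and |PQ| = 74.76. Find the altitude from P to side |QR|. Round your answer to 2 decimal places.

By the law of cosines, |RP|² = |PQ|² + |QR|² − 2·|PQ|·|QR|·cos Q = 7071.7, so |RP| ≈ 84.093.
Area = ½·|PQ|·|QR|·sin Q ≈ 3006.4.
The altitude from P has length 2·area/|QR| ≈ 47.048.

h_P ≈ 47.05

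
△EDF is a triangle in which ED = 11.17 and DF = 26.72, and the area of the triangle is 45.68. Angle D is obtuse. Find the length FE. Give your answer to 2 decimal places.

From area = ½·ED·DF·sin D, we get sin D = 2·area/(ED·DF) ≈ 0.30610.
Taking the obtuse solution, ∠D ≈ 162.18°.
Law of cosines then gives FE ≈ 37.51.

37.51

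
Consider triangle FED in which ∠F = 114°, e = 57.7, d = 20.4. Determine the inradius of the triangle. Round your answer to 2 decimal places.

By the law of cosines, f² = e² + d² − 2·e·d·cos F = 4703, so f ≈ 68.578.
Area = ½·e·d·sin F ≈ 537.66.
Semiperimeter s = (68.578+57.7+20.4)/2 = 73.339.
Inradius = area/s = 537.66/73.339 ≈ 7.3311.

r ≈ 7.33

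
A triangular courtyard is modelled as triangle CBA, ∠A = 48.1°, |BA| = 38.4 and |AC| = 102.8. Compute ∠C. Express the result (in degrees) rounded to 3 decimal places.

By the law of cosines, |CB|² = |BA|² + |AC|² − 2·|BA|·|AC|·cos A = 6769.8, so |CB| ≈ 82.279.
Law of cosines again: cos C = (|AC|² + |CB|² − |BA|²)/(2·|AC|·|CB|) ≈ 0.93773, so ∠C ≈ 20.33°.

20.327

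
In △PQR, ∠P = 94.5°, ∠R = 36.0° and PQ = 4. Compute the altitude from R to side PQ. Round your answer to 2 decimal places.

5.16

The third angle is ∠Q = 180° − ∠R − ∠P = 49.50°.
Law of sines: QR = PQ·sin P/sin R ≈ 6.7842.
Law of sines: RP = PQ·sin Q/sin R ≈ 5.1747.
Area = ½·PQ·QR·sin Q ≈ 10.318.
The altitude from R has length 2·area/PQ ≈ 5.1588.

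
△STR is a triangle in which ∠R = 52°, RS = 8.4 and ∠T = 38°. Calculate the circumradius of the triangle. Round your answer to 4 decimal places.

6.8219

The third angle is ∠S = 180° − ∠T − ∠R = 90.00°.
Law of sines: TR = RS·sin S/sin T ≈ 13.644.
Law of sines: ST = RS·sin R/sin T ≈ 10.752.
Circumradius = RS/(2 sin T) ≈ 6.8219.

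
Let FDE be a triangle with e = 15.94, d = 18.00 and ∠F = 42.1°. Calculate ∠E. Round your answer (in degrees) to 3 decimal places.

By the law of cosines, f² = d² + e² − 2·d·e·cos F = 152.31, so f ≈ 12.341.
Law of cosines again: cos E = (f² + d² − e²)/(2·f·d) ≈ 0.50018, so ∠E ≈ 59.99°.

59.988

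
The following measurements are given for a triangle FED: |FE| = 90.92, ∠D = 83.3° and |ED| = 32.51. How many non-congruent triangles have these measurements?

1

|ED|·sin D = 32.51·sin(83.3°) ≈ 32.29.
Since |FE| ≥ |ED|, exactly one triangle exists.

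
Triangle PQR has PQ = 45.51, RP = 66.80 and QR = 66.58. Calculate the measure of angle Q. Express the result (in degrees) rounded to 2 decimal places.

70.31

By the law of cosines, cos Q = (PQ² + QR² − RP²) / (2·PQ·QR) ≈ 0.33693, so ∠Q ≈ 70.31°.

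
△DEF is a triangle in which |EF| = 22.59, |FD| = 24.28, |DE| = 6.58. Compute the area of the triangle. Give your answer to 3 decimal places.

73.777

Semiperimeter s = (22.59 + 24.28 + 6.58)/2 = 26.725.
Heron's formula: area = √(26.725·4.135·2.445·20.145) ≈ 73.777.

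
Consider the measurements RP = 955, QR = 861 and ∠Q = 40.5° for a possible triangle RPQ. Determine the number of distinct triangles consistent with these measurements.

QR·sin Q = 861·sin(40.5°) ≈ 559.2.
Since RP ≥ QR, exactly one triangle exists.

1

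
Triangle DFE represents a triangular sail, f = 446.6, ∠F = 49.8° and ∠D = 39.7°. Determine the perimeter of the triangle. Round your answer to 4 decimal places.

The third angle is ∠E = 180° − ∠D − ∠F = 90.50°.
Law of sines: d = f·sin D/sin F ≈ 373.49.
Law of sines: e = f·sin E/sin F ≈ 584.69.
Semiperimeter s = (373.49+446.6+584.69)/2 = 702.39.
Perimeter = 373.49 + 446.6 + 584.69 = 1404.8.

perimeter ≈ 1404.7834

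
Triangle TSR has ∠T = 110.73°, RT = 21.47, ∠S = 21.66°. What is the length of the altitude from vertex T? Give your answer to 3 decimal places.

15.857

The third angle is ∠R = 180° − ∠T − ∠S = 47.61°.
Law of sines: SR = RT·sin T/sin S ≈ 54.403.
Law of sines: TS = RT·sin R/sin S ≈ 42.962.
Area = ½·RT·SR·sin R ≈ 431.34.
The altitude from T has length 2·area/SR ≈ 15.857.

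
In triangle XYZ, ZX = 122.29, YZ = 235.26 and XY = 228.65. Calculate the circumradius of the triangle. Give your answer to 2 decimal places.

By the law of cosines, cos X = (ZX² + XY² − YZ²) / (2·ZX·XY) ≈ 0.21258, so ∠X ≈ 77.73°.
Circumradius = YZ/(2 sin X) ≈ 120.38.

R ≈ 120.38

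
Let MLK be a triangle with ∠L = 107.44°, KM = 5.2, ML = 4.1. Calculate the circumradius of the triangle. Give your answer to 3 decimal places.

R ≈ 2.725

Law of sines: sin K = ML·sin L/KM ≈ 0.75222.
Since KM ≥ ML, only the acute value applies: ∠K ≈ 48.78°.
Then ∠M = 180° − ∠L − ∠K ≈ 23.78°.
Law of sines gives LK = KM·sin M/sin L ≈ 2.1976.
Circumradius = KM/(2 sin L) ≈ 2.7253.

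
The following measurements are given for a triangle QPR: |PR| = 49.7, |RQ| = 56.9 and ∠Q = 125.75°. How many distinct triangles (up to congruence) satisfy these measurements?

|RQ|·sin Q = 56.9·sin(125.75°) ≈ 46.18.
Since ∠Q is not acute, a triangle exists only if |PR| > |RQ|; here |PR| ≤ |RQ|, so there is no triangle.

0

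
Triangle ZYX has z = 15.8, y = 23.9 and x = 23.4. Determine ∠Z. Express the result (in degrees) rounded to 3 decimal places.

By the law of cosines, cos Z = (y² + x² − z²) / (2·y·x) ≈ 0.77704, so ∠Z ≈ 39.01°.

39.010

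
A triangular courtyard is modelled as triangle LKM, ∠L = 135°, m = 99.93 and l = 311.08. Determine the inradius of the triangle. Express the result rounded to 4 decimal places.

Law of sines: sin M = m·sin L/l ≈ 0.22715.
Since l ≥ m, only the acute value applies: ∠M ≈ 13.13°.
Then ∠K = 180° − ∠L − ∠M ≈ 31.87°.
Law of sines gives k = l·sin K/sin L ≈ 232.29.
Area = ½·l·m·sin K ≈ 8206.8.
Semiperimeter s = (311.08+232.29+99.93)/2 = 321.65.
Inradius = area/s = 8206.8/321.65 ≈ 25.515.

25.5149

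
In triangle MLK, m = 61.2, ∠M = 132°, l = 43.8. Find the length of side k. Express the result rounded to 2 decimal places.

22.52

Law of sines: sin L = l·sin M/m ≈ 0.53186.
Since m ≥ l, only the acute value applies: ∠L ≈ 32.13°.
Then ∠K = 180° − ∠M − ∠L ≈ 15.87°.
Law of sines gives k = m·sin K/sin M ≈ 22.518.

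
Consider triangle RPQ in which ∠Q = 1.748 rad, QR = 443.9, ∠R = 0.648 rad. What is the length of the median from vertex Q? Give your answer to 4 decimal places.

The third angle is ∠P = π − ∠Q − ∠R = 0.746 rad.
Law of sines: PQ = QR·sin R/sin P ≈ 394.95.
Law of sines: RP = QR·sin Q/sin P ≈ 644.08.
Median from Q: ½√(2·PQ² + 2·QR² − RP²) ≈ 269.82.

m_Q ≈ 269.8247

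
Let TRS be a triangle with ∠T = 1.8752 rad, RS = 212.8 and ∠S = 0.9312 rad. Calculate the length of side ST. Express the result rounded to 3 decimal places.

The third angle is ∠R = π − ∠S − ∠T = 0.3352 rad.
Law of sines: ST = RS·sin R/sin T ≈ 73.374.

73.374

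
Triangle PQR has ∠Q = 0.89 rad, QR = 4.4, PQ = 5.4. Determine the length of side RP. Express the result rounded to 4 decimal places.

By the law of cosines, RP² = PQ² + QR² − 2·PQ·QR·cos Q = 18.61, so RP ≈ 4.314.

4.3140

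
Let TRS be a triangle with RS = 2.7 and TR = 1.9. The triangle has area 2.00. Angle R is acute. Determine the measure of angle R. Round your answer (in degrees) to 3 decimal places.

∠R ≈ 51.236°

From area = ½·TR·RS·sin R, we get sin R = 2·area/(TR·RS) ≈ 0.77973.
Taking the acute solution, ∠R ≈ 51.24°.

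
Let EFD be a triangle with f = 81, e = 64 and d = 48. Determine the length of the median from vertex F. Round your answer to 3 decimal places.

m_F ≈ 39.494

Median from F: ½√(2·d² + 2·e² − f²) ≈ 39.494.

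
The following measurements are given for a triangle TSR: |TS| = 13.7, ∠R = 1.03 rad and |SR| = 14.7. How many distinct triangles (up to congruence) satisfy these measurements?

2

|SR|·sin R = 14.7·sin(1.03 rad) ≈ 12.6.
Since |SR| sin R < |TS| < |SR| (12.6 < 13.7 < 14.7), two triangles exist.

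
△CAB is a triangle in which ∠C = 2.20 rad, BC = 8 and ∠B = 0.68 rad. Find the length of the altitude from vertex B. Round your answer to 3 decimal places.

The third angle is ∠A = π − ∠B − ∠C = 0.262 rad.
Law of sines: AB = BC·sin C/sin A ≈ 25.01.
Law of sines: CA = BC·sin B/sin A ≈ 19.451.
Area = ½·BC·AB·sin B ≈ 62.903.
The altitude from B has length 2·area/CA ≈ 6.468.

6.468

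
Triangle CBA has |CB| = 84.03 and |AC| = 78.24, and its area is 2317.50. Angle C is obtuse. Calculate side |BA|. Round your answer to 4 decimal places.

150.0266

From area = ½·|AC|·|CB|·sin C, we get sin C = 2·area/(|AC|·|CB|) ≈ 0.70500.
Taking the obtuse solution, ∠C ≈ 2.3592 rad.
Law of cosines then gives |BA| ≈ 150.03.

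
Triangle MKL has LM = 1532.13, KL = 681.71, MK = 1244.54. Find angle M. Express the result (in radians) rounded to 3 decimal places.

By the law of cosines, cos M = (LM² + MK² − KL²) / (2·LM·MK) ≈ 0.89983, so ∠M ≈ 0.4514 rad.

∠M ≈ 0.451 rad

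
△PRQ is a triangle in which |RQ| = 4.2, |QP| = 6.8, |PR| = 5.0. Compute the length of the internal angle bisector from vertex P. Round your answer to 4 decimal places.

t_P ≈ 5.4491

By the law of cosines, cos P = (|QP|² + |PR|² − |RQ|²) / (2·|QP|·|PR|) ≈ 0.78824, so ∠P ≈ 37.98°.
The bisector from P has length 2·|QP|·|PR|·cos(∠P/2)/(|QP|+|PR|) ≈ 5.4491.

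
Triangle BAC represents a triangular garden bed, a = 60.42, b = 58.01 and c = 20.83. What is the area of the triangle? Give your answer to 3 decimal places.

Semiperimeter s = (58.01 + 60.42 + 20.83)/2 = 69.63.
Heron's formula: area = √(69.63·11.62·9.21·48.8) ≈ 603.03.

area ≈ 603.033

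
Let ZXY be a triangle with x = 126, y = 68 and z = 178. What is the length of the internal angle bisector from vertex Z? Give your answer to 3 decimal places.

36.810

By the law of cosines, cos Z = (x² + y² − z²) / (2·x·y) ≈ -0.65266, so ∠Z ≈ 130.74°.
The bisector from Z has length 2·x·y·cos(∠Z/2)/(x+y) ≈ 36.81.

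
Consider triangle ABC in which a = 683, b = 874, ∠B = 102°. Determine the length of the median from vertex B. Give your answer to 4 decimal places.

362.0946

Law of sines: sin A = a·sin B/b ≈ 0.76439.
Since b ≥ a, only the acute value applies: ∠A ≈ 49.85°.
Then ∠C = 180° − ∠B − ∠A ≈ 28.15°.
Law of sines gives c = b·sin C/sin B ≈ 421.51.
Median from B: ½√(2·c² + 2·a² − b²) ≈ 362.09.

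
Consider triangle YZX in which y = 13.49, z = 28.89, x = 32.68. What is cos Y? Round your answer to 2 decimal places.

0.91

By the law of cosines, cos Y = (z² + x² − y²) / (2·z·x) ≈ 0.91123, so ∠Y ≈ 24.32°.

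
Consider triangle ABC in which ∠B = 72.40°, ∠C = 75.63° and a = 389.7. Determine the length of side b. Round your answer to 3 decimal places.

701.560

The third angle is ∠A = 180° − ∠B − ∠C = 31.97°.
Law of sines: b = a·sin B/sin A ≈ 701.56.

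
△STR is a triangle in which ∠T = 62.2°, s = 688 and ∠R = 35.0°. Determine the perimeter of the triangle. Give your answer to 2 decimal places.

The third angle is ∠S = 180° − ∠T − ∠R = 82.80°.
Law of sines: t = s·sin T/sin S ≈ 613.43.
Law of sines: r = s·sin R/sin S ≈ 397.76.
Semiperimeter p = (688+613.43+397.76)/2 = 849.59.
Perimeter = 688 + 613.43 + 397.76 = 1699.2.

perimeter ≈ 1699.19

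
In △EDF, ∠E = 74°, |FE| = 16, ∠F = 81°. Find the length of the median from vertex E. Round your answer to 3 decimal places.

The third angle is ∠D = 180° − ∠F − ∠E = 25.00°.
Law of sines: |DF| = |FE|·sin E/sin D ≈ 36.393.
Law of sines: |ED| = |FE|·sin F/sin D ≈ 37.393.
Median from E: ½√(2·|FE|² + 2·|ED|² − |DF|²) ≈ 22.271.

22.271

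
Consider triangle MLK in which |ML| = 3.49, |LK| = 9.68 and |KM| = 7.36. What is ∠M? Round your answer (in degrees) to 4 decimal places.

∠M ≈ 122.1702°

By the law of cosines, cos M = (|KM|² + |ML|² − |LK|²) / (2·|KM|·|ML|) ≈ -0.53244, so ∠M ≈ 122.17°.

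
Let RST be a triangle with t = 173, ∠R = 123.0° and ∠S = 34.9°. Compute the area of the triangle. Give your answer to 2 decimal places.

19085.94

The third angle is ∠T = 180° − ∠R − ∠S = 22.10°.
Law of sines: r = t·sin R/sin T ≈ 385.65.
Law of sines: s = t·sin S/sin T ≈ 263.09.
Area = ½·t·r·sin S ≈ 19086.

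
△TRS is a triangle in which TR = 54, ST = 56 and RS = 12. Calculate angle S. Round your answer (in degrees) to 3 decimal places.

By the law of cosines, cos S = (RS² + ST² − TR²) / (2·RS·ST) ≈ 0.27083, so ∠S ≈ 74.29°.

74.286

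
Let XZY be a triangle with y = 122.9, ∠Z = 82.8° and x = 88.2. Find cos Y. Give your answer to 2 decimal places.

cos Y ≈ 0.51

By the law of cosines, z² = y² + x² − 2·y·x·cos Z = 20166, so z ≈ 142.01.
Law of cosines again: cos Y = (x² + z² − y²)/(2·x·z) ≈ 0.51262, so ∠Y ≈ 59.16°.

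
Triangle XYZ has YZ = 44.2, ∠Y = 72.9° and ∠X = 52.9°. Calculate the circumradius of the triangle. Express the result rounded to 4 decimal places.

27.7087

The third angle is ∠Z = 180° − ∠X − ∠Y = 54.20°.
Law of sines: ZX = YZ·sin Y/sin X ≈ 52.968.
Law of sines: XY = YZ·sin Z/sin X ≈ 44.947.
Circumradius = YZ/(2 sin X) ≈ 27.709.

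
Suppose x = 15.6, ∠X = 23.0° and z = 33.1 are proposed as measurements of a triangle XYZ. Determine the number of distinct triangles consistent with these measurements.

z·sin X = 33.1·sin(23.0°) ≈ 12.93.
Since z sin X < x < z (12.93 < 15.6 < 33.1), two triangles exist.

2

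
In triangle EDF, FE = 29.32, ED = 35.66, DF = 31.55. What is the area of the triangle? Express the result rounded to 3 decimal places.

Semiperimeter s = (31.55 + 29.32 + 35.66)/2 = 48.265.
Heron's formula: area = √(48.265·16.715·18.945·12.605) ≈ 438.92.

area ≈ 438.923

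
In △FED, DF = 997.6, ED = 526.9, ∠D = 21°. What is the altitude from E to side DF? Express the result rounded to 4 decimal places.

h_E ≈ 188.8241

By the law of cosines, FE² = ED² + DF² − 2·ED·DF·cos D = 2.9138e+05, so FE ≈ 539.8.
Area = ½·ED·DF·sin D ≈ 94185.
The altitude from E has length 2·area/DF ≈ 188.82.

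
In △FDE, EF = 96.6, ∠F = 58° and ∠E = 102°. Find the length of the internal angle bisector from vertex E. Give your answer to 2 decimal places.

The third angle is ∠D = 180° − ∠E − ∠F = 20.00°.
Law of sines: DE = EF·sin F/sin D ≈ 239.52.
Law of sines: FD = EF·sin E/sin D ≈ 276.27.
The bisector from E has length 2·DE·EF·cos(∠E/2)/(DE+EF) ≈ 86.642.

86.64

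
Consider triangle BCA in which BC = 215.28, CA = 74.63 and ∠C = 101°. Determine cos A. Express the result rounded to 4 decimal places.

By the law of cosines, AB² = BC² + CA² − 2·BC·CA·cos C = 58046, so AB ≈ 240.93.
Law of cosines again: cos A = (CA² + AB² − BC²)/(2·CA·AB) ≈ 0.48026, so ∠A ≈ 61.30°.

0.4803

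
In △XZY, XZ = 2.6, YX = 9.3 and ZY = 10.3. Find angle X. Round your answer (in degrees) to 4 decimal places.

∠X ≈ 105.3972°

By the law of cosines, cos X = (YX² + XZ² − ZY²) / (2·YX·XZ) ≈ -0.26551, so ∠X ≈ 105.40°.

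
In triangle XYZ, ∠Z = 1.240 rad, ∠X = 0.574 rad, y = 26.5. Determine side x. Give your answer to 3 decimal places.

14.826

The third angle is ∠Y = π − ∠Z − ∠X = 1.328 rad.
Law of sines: x = y·sin X/sin Y ≈ 14.826.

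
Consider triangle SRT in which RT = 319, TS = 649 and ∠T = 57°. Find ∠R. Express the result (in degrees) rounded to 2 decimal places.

∠R ≈ 93.62°

By the law of cosines, SR² = RT² + TS² − 2·RT·TS·cos T = 2.9745e+05, so SR ≈ 545.39.
Law of cosines again: cos R = (SR² + RT² − TS²)/(2·SR·RT) ≈ -0.06320, so ∠R ≈ 93.62°.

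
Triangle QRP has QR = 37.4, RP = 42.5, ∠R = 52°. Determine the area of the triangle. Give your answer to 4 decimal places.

Area = ½·QR·RP·sin R ≈ 626.27.

area ≈ 626.2715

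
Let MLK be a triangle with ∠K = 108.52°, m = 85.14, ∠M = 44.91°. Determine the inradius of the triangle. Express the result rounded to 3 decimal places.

17.183

The third angle is ∠L = 180° − ∠K − ∠M = 26.57°.
Law of sines: l = m·sin L/sin M ≈ 53.941.
Law of sines: k = m·sin K/sin M ≈ 114.35.
Area = ½·m·l·sin K ≈ 2177.4.
Semiperimeter s = (85.14+53.941+114.35)/2 = 126.72.
Inradius = area/s = 2177.4/126.72 ≈ 17.183.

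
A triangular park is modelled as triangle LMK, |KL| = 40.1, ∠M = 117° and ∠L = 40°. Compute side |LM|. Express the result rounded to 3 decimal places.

17.585

The third angle is ∠K = 180° − ∠L − ∠M = 23.00°.
Law of sines: |LM| = |KL|·sin K/sin M ≈ 17.585.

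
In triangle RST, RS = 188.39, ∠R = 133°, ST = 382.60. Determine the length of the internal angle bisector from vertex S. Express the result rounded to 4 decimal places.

Law of sines: sin T = RS·sin R/ST ≈ 0.36011.
Since ST ≥ RS, only the acute value applies: ∠T ≈ 21.11°.
Then ∠S = 180° − ∠R − ∠T ≈ 25.89°.
Law of sines gives TR = ST·sin S/sin R ≈ 228.45.
The bisector from S has length 2·RS·ST·cos(∠S/2)/(RS+ST) ≈ 246.05.

t_S ≈ 246.0491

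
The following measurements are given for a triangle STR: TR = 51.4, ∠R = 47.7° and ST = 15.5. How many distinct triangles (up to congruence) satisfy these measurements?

0

TR·sin R = 51.4·sin(47.7°) ≈ 38.02.
Since ST = 15.5 < 38.02 = TR sin R, no triangle exists.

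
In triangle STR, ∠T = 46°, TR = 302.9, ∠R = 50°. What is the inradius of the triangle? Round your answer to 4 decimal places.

The third angle is ∠S = 180° − ∠T − ∠R = 84.00°.
Law of sines: RS = TR·sin T/sin S ≈ 219.09.
Law of sines: ST = TR·sin R/sin S ≈ 233.31.
Area = ½·TR·RS·sin R ≈ 25418.
Semiperimeter s = (302.9+219.09+233.31)/2 = 377.65.
Inradius = area/s = 25418/377.65 ≈ 67.306.

r ≈ 67.3057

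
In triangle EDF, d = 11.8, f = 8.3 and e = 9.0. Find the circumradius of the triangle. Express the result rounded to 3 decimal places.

5.915

By the law of cosines, cos E = (d² + f² − e²) / (2·d·f) ≈ 0.64902, so ∠E ≈ 49.53°.
Circumradius = e/(2 sin E) ≈ 5.915.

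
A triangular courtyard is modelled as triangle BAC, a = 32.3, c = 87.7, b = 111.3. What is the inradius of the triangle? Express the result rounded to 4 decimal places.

Semiperimeter s = (111.3 + 32.3 + 87.7)/2 = 115.65.
Heron's formula: area = √(115.65·4.35·83.35·27.95) ≈ 1082.6.
Inradius = area/s = 1082.6/115.65 ≈ 9.3609.

r ≈ 9.3609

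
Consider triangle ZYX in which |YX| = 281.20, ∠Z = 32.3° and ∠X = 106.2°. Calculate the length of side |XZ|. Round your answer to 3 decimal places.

348.700

The third angle is ∠Y = 180° − ∠X − ∠Z = 41.50°.
Law of sines: |XZ| = |YX|·sin Y/sin Z ≈ 348.7.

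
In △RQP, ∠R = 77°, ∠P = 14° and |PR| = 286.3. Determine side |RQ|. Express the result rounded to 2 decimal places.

The third angle is ∠Q = 180° − ∠P − ∠R = 89.00°.
Law of sines: |RQ| = |PR|·sin P/sin Q ≈ 69.273.

69.27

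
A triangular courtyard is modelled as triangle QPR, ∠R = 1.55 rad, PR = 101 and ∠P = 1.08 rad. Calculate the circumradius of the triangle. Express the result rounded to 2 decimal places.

103.15

The third angle is ∠Q = π − ∠P − ∠R = 0.512 rad.
Law of sines: RQ = PR·sin P/sin Q ≈ 181.95.
Law of sines: QP = PR·sin R/sin Q ≈ 206.26.
Circumradius = PR/(2 sin Q) ≈ 103.15.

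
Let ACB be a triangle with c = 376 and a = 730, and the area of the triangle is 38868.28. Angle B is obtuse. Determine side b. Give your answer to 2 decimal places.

1095.79

From area = ½·a·c·sin B, we get sin B = 2·area/(a·c) ≈ 0.28321.
Taking the obtuse solution, ∠B ≈ 163.55°.
Law of cosines then gives b ≈ 1095.8.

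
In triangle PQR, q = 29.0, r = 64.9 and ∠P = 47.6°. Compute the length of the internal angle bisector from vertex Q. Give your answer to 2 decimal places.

55.21

By the law of cosines, p² = q² + r² − 2·q·r·cos P = 2514.8, so p ≈ 50.148.
Law of cosines again: cos Q = (r² + p² − q²)/(2·r·p) ≈ 0.90423, so ∠Q ≈ 25.28°.
The bisector from Q has length 2·r·p·cos(∠Q/2)/(r+p) ≈ 55.207.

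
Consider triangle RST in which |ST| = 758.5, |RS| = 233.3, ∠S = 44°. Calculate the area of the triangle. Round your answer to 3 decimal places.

Area = ½·|RS|·|ST|·sin S ≈ 61463.

61462.695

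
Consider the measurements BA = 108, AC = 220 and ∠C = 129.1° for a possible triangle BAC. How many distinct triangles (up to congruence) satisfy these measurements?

0

AC·sin C = 220·sin(129.1°) ≈ 170.7.
Since ∠C is not acute, a triangle exists only if BA > AC; here BA ≤ AC, so there is no triangle.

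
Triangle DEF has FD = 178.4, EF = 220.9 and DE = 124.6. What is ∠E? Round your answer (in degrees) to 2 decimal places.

53.82

By the law of cosines, cos E = (DE² + EF² − FD²) / (2·DE·EF) ≈ 0.59031, so ∠E ≈ 53.82°.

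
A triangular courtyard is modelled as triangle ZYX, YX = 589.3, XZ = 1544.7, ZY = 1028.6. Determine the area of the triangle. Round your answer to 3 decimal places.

Semiperimeter s = (589.3 + 1544.7 + 1028.6)/2 = 1581.3.
Heron's formula: area = √(1581.3·992·36.6·552.7) ≈ 1.7813e+05.

178134.585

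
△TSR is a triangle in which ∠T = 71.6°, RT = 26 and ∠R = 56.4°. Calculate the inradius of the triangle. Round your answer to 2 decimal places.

The third angle is ∠S = 180° − ∠R − ∠T = 52.00°.
Law of sines: SR = RT·sin T/sin S ≈ 31.308.
Law of sines: TS = RT·sin R/sin S ≈ 27.482.
Area = ½·RT·SR·sin R ≈ 339.
Semiperimeter s = (31.308+26+27.482)/2 = 42.395.
Inradius = area/s = 339/42.395 ≈ 7.9962.

r ≈ 8.00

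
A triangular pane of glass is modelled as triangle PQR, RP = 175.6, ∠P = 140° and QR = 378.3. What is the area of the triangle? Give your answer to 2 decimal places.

Law of sines: sin Q = RP·sin P/QR ≈ 0.29837.
Since QR ≥ RP, only the acute value applies: ∠Q ≈ 17.36°.
Then ∠R = 180° − ∠P − ∠Q ≈ 22.64°.
Law of sines gives PQ = QR·sin R/sin P ≈ 226.55.
Area = ½·QR·RP·sin R ≈ 12786.

area ≈ 12785.81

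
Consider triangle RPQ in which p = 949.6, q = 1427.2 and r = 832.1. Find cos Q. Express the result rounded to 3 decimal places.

-0.280

By the law of cosines, cos Q = (r² + p² − q²) / (2·r·p) ≈ -0.28018, so ∠Q ≈ 106.27°.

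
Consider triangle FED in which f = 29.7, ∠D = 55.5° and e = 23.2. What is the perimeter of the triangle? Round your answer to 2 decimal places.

78.19

By the law of cosines, d² = f² + e² − 2·f·e·cos D = 639.78, so d ≈ 25.294.
Semiperimeter s = (29.7+23.2+25.294)/2 = 39.097.
Perimeter = 29.7 + 23.2 + 25.294 = 78.194.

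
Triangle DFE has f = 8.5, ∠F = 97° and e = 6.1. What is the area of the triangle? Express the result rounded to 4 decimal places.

Law of sines: sin E = e·sin F/f ≈ 0.71230.
Since f ≥ e, only the acute value applies: ∠E ≈ 45.42°.
Then ∠D = 180° − ∠F − ∠E ≈ 37.58°.
Law of sines gives d = f·sin D/sin F ≈ 5.2226.
Area = ½·f·e·sin D ≈ 15.81.

15.8101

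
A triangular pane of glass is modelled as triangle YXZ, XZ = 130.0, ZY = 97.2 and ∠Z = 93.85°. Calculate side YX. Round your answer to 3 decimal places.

By the law of cosines, YX² = XZ² + ZY² − 2·XZ·ZY·cos Z = 28045, so YX ≈ 167.47.

167.466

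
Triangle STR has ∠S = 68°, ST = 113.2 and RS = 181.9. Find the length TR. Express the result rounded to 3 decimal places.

174.570

By the law of cosines, TR² = RS² + ST² − 2·RS·ST·cos S = 30475, so TR ≈ 174.57.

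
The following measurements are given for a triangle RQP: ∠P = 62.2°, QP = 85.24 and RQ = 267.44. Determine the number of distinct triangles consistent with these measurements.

1

QP·sin P = 85.24·sin(62.2°) ≈ 75.4.
Since RQ ≥ QP, exactly one triangle exists.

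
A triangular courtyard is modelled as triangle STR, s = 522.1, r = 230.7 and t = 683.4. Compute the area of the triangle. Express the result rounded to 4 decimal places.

area ≈ 48789.6833

Semiperimeter p = (522.1 + 683.4 + 230.7)/2 = 718.1.
Heron's formula: area = √(718.1·196·34.7·487.4) ≈ 48790.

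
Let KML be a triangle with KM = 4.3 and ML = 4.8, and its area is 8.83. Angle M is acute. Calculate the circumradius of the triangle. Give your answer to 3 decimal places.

From area = ½·KM·ML·sin M, we get sin M = 2·area/(KM·ML) ≈ 0.85562.
Taking the acute solution, ∠M ≈ 58.83°.
Law of cosines then gives LK ≈ 4.4904.
Circumradius = LK/(2 sin M) ≈ 2.624.

2.624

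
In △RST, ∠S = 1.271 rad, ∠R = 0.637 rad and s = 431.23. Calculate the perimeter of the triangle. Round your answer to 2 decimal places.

perimeter ≈ 1125.64

The third angle is ∠T = π − ∠R − ∠S = 1.234 rad.
Law of sines: r = s·sin R/sin S ≈ 268.46.
Law of sines: t = s·sin T/sin S ≈ 425.94.
Semiperimeter p = (268.46+431.23+425.94)/2 = 562.82.
Perimeter = 268.46 + 431.23 + 425.94 = 1125.6.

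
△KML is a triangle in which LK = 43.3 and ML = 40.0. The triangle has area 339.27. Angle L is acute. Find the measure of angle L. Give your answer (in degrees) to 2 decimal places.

∠L ≈ 23.06°

From area = ½·ML·LK·sin L, we get sin L = 2·area/(ML·LK) ≈ 0.39177.
Taking the acute solution, ∠L ≈ 23.06°.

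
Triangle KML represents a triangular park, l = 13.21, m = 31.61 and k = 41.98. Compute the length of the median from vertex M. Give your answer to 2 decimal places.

Median from M: ½√(2·l² + 2·k² − m²) ≈ 26.807.

26.81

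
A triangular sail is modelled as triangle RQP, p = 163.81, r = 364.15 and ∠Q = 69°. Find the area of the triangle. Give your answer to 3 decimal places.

Area = ½·p·r·sin Q ≈ 27845.

area ≈ 27844.695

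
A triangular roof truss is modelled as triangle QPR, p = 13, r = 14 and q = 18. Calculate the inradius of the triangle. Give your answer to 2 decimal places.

4.02

Semiperimeter s = (18 + 13 + 14)/2 = 22.5.
Heron's formula: area = √(22.5·4.5·9.5·8.5) ≈ 90.421.
Inradius = area/s = 90.421/22.5 ≈ 4.0187.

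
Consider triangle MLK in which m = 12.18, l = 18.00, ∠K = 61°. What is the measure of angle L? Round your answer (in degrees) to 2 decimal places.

By the law of cosines, k² = m² + l² − 2·m·l·cos K = 259.77, so k ≈ 16.117.
Law of cosines again: cos L = (k² + m² − l²)/(2·k·m) ≈ 0.21427, so ∠L ≈ 77.63°.

77.63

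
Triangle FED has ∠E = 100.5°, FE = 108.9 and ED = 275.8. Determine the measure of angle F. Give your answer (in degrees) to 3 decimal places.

∠F ≈ 59.591°

By the law of cosines, DF² = FE² + ED² − 2·FE·ED·cos E = 98872, so DF ≈ 314.44.
Law of cosines again: cos F = (DF² + FE² − ED²)/(2·DF·FE) ≈ 0.50617, so ∠F ≈ 59.59°.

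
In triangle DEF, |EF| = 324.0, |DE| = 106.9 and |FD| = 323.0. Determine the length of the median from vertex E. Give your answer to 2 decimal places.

Median from E: ½√(2·|DE|² + 2·|EF|² − |FD|²) ≈ 179.22.

m_E ≈ 179.22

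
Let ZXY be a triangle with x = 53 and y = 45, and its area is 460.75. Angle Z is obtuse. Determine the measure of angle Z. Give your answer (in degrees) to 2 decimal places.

From area = ½·x·y·sin Z, we get sin Z = 2·area/(x·y) ≈ 0.38637.
Taking the obtuse solution, ∠Z ≈ 157.27°.

157.27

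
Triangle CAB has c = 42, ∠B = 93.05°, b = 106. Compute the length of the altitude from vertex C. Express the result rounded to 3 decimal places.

94.980

Law of sines: sin C = c·sin B/b ≈ 0.39567.
Since b ≥ c, only the acute value applies: ∠C ≈ 23.31°.
Then ∠A = 180° − ∠B − ∠C ≈ 63.64°.
Law of sines gives a = b·sin A/sin B ≈ 95.115.
Area = ½·b·c·sin A ≈ 1994.6.
The altitude from C has length 2·area/c ≈ 94.98.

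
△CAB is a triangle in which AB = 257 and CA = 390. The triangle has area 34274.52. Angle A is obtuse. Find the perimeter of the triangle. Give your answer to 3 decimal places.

perimeter ≈ 1250.653

From area = ½·CA·AB·sin A, we get sin A = 2·area/(CA·AB) ≈ 0.68392.
Taking the obtuse solution, ∠A ≈ 136.85°.
Law of cosines then gives BC ≈ 603.65.
Perimeter = 257 + 603.65 + 390 = 1250.7.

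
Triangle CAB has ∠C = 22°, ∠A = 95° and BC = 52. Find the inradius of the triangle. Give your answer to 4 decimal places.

The third angle is ∠B = 180° − ∠C − ∠A = 63.00°.
Law of sines: AB = BC·sin C/sin A ≈ 19.554.
Law of sines: CA = BC·sin B/sin A ≈ 46.509.
Area = ½·BC·AB·sin B ≈ 452.99.
Semiperimeter s = (19.554+52+46.509)/2 = 59.032.
Inradius = area/s = 452.99/59.032 ≈ 7.6737.

7.6737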